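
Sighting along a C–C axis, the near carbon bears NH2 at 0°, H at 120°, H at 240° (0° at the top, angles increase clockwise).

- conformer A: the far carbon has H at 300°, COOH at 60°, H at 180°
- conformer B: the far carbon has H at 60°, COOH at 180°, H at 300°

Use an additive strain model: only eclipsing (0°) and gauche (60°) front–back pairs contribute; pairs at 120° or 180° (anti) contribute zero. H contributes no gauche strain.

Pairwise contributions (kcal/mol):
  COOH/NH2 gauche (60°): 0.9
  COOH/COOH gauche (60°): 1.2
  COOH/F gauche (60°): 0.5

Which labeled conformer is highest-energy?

A

A is staggered. NH2 at 0° is gauche with COOH at 60° (0.9). Total 0.9 kcal/mol.
B (staggered): no non-H gauche contacts → 0.0 kcal/mol.
A has the highest total (0.9 kcal/mol).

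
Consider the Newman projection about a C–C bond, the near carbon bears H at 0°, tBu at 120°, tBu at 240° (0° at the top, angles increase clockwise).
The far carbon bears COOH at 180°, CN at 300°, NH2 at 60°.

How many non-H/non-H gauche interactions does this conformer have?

4

Non-H gauche pairs: tBu(120°)/COOH(180°); tBu(120°)/NH2(60°); tBu(240°)/COOH(180°); tBu(240°)/CN(300°) — 4 interactions.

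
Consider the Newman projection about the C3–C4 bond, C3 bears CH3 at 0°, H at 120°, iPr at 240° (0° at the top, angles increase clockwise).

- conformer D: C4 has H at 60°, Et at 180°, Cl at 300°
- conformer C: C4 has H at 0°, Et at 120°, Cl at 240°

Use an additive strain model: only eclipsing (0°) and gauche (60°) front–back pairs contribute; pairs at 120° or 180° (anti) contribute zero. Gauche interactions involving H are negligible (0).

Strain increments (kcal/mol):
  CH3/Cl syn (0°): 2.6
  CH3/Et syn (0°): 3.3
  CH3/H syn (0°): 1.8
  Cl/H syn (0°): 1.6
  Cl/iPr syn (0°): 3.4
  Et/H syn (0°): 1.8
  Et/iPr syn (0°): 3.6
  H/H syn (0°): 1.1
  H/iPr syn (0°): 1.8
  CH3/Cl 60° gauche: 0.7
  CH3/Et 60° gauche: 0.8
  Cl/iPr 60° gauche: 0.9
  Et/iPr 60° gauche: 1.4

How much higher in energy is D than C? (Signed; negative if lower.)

-4.0 kcal/mol

D (staggered): CH3(0°)/Cl(300°) gauche 0.7; iPr(240°)/Et(180°) gauche 1.4; iPr(240°)/Cl(300°) gauche 0.9 → 3.0 kcal/mol.
C (eclipsed): CH3(0°)/H(0°) eclipsed 1.8; H(120°)/Et(120°) eclipsed 1.8; iPr(240°)/Cl(240°) eclipsed 3.4 → 7.0 kcal/mol.
E(D) − E(C) = 3.0 − 7.0 = -4.0 kcal/mol.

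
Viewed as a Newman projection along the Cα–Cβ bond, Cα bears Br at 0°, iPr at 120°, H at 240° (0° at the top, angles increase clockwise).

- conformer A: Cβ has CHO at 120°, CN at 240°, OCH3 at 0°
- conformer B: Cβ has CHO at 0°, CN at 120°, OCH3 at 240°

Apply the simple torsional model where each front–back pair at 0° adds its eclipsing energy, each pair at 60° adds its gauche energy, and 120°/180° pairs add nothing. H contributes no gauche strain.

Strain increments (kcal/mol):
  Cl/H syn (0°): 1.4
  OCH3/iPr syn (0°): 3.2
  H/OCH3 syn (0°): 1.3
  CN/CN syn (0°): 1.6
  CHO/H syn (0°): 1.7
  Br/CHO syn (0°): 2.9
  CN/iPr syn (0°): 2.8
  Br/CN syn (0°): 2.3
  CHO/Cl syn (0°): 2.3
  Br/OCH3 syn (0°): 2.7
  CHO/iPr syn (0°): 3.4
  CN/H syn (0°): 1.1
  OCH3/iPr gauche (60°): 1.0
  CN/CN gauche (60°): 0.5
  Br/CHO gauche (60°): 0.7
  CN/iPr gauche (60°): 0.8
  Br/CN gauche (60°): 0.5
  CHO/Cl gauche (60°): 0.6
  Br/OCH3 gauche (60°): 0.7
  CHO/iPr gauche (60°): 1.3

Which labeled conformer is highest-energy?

A (eclipsed): Br(0°)/OCH3(0°) eclipsed 2.7; iPr(120°)/CHO(120°) eclipsed 3.4; H(240°)/CN(240°) eclipsed 1.1 → 7.2 kcal/mol.
B (eclipsed): Br(0°)/CHO(0°) eclipsed 2.9; iPr(120°)/CN(120°) eclipsed 2.8; H(240°)/OCH3(240°) eclipsed 1.3 → 7.0 kcal/mol.
A has the highest total (7.2 kcal/mol).

A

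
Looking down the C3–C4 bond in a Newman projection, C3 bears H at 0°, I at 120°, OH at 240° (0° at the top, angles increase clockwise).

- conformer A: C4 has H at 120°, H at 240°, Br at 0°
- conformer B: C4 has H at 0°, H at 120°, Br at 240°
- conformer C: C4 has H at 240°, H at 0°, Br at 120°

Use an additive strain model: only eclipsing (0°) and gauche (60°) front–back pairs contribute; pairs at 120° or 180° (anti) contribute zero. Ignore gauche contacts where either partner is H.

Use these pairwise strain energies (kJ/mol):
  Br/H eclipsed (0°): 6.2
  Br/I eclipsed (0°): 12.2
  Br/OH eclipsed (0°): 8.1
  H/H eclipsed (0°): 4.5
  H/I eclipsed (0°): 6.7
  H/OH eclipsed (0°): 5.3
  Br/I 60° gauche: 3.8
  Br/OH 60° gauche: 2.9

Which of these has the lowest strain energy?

A

A (eclipsed): H–Br eclipsed, I–H eclipsed, OH–H eclipsed; 6.2 + 6.7 + 5.3 = 18.2 kJ/mol.
B (eclipsed): H–H eclipsed, I–H eclipsed, OH–Br eclipsed; 4.5 + 6.7 + 8.1 = 19.3 kJ/mol.
C (eclipsed): H–H eclipsed, I–Br eclipsed, OH–H eclipsed; 4.5 + 12.2 + 5.3 = 22.0 kJ/mol.
A has the lowest total (18.2 kJ/mol).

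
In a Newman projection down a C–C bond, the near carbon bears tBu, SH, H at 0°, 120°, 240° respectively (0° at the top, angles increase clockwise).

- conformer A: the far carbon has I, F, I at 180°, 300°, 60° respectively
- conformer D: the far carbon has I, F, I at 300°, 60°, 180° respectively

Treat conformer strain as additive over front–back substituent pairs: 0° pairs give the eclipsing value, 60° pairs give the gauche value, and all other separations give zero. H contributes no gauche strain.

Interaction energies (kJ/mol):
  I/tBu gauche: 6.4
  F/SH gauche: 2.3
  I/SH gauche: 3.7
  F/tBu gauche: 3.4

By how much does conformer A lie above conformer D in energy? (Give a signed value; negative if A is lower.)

A is staggered. tBu at 0° is gauche with F at 300° (3.4); tBu at 0° is gauche with I at 60° (6.4); SH at 120° is gauche with I at 180° (3.7); SH at 120° is gauche with I at 60° (3.7). Total 17.2 kJ/mol.
D is staggered. tBu at 0° is gauche with I at 300° (6.4); tBu at 0° is gauche with F at 60° (3.4); SH at 120° is gauche with F at 60° (2.3); SH at 120° is gauche with I at 180° (3.7). Total 15.8 kJ/mol.
E(A) − E(D) = 17.2 − 15.8 = +1.4 kJ/mol.

+1.4 kJ/mol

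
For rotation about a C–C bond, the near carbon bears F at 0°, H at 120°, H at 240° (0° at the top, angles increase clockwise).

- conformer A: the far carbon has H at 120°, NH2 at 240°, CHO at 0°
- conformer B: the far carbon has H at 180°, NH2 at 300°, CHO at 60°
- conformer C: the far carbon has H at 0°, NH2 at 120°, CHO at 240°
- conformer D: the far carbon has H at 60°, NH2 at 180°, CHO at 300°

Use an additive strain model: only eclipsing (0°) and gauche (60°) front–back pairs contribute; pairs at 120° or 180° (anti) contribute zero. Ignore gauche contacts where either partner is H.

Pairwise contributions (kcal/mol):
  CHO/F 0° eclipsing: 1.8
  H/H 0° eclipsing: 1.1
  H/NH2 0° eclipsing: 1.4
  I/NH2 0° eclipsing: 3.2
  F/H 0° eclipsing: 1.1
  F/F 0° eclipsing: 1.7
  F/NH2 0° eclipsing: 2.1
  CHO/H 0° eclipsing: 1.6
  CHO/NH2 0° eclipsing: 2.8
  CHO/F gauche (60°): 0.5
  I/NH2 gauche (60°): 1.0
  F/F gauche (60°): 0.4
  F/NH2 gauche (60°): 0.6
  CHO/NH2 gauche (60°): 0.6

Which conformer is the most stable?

A is eclipsed. F at 0° is eclipsed with CHO at 0° (1.8); H at 120° is eclipsed with H at 120° (1.1); H at 240° is eclipsed with NH2 at 240° (1.4). Total 4.3 kcal/mol.
B is staggered. F at 0° is gauche with NH2 at 300° (0.6); F at 0° is gauche with CHO at 60° (0.5). Total 1.1 kcal/mol.
C is eclipsed. F at 0° is eclipsed with H at 0° (1.1); H at 120° is eclipsed with NH2 at 120° (1.4); H at 240° is eclipsed with CHO at 240° (1.6). Total 4.1 kcal/mol.
D is staggered. F at 0° is gauche with CHO at 300° (0.5). Total 0.5 kcal/mol.
D has the lowest total (0.5 kcal/mol).

D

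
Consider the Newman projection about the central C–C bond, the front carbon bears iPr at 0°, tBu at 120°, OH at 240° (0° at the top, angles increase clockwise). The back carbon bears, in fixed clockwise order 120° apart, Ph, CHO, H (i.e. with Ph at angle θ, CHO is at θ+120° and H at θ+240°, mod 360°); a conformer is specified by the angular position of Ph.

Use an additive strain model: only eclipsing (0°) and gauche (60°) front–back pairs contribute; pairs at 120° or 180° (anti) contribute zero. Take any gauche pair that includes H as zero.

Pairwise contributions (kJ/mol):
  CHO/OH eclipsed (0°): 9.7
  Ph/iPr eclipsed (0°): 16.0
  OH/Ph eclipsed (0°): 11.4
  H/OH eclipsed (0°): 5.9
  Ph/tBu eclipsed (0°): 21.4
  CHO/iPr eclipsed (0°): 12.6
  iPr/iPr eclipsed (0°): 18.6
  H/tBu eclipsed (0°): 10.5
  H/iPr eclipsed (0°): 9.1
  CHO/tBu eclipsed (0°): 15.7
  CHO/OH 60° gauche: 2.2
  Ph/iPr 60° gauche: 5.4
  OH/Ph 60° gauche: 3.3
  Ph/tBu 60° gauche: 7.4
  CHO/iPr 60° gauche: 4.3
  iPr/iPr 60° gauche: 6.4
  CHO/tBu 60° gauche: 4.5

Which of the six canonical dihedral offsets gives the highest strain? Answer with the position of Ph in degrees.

120°

Ph at 0° is eclipsed. iPr at 0° is eclipsed with Ph at 0° (16.0); tBu at 120° is eclipsed with CHO at 120° (15.7); OH at 240° is eclipsed with H at 240° (5.9). Total 37.6 kJ/mol.
Ph at 60° is staggered. iPr at 0° is gauche with Ph at 60° (5.4); tBu at 120° is gauche with Ph at 60° (7.4); tBu at 120° is gauche with CHO at 180° (4.5); OH at 240° is gauche with CHO at 180° (2.2). Total 19.5 kJ/mol.
Ph at 120° is eclipsed. iPr at 0° is eclipsed with H at 0° (9.1); tBu at 120° is eclipsed with Ph at 120° (21.4); OH at 240° is eclipsed with CHO at 240° (9.7). Total 40.2 kJ/mol.
Ph at 180° is staggered. iPr at 0° is gauche with CHO at 300° (4.3); tBu at 120° is gauche with Ph at 180° (7.4); OH at 240° is gauche with Ph at 180° (3.3); OH at 240° is gauche with CHO at 300° (2.2). Total 17.2 kJ/mol.
Ph at 240° is eclipsed. iPr at 0° is eclipsed with CHO at 0° (12.6); tBu at 120° is eclipsed with H at 120° (10.5); OH at 240° is eclipsed with Ph at 240° (11.4). Total 34.5 kJ/mol.
Ph at 300° is staggered. iPr at 0° is gauche with Ph at 300° (5.4); iPr at 0° is gauche with CHO at 60° (4.3); tBu at 120° is gauche with CHO at 60° (4.5); OH at 240° is gauche with Ph at 300° (3.3). Total 17.5 kJ/mol.
The maximum (40.2 kJ/mol) occurs with Ph at 120°.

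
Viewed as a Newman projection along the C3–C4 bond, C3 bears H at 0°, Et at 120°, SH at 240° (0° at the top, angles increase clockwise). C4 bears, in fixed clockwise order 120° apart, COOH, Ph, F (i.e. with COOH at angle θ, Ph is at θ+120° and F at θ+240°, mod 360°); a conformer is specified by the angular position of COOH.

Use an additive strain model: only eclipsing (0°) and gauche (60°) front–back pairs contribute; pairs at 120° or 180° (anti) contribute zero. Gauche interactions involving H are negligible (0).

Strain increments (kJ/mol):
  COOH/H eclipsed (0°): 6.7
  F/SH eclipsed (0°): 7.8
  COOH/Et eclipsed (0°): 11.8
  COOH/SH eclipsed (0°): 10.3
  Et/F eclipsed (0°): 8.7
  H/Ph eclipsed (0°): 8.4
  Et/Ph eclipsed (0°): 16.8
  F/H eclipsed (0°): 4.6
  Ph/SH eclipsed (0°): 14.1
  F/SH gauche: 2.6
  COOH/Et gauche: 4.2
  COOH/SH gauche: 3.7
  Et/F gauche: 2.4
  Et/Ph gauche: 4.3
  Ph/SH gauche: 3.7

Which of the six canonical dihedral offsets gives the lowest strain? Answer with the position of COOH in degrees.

COOH at 0° (eclipsed): H(0°)/COOH(0°) eclipsed 6.7; Et(120°)/Ph(120°) eclipsed 16.8; SH(240°)/F(240°) eclipsed 7.8 → 31.3 kJ/mol.
COOH at 60° (staggered): Et(120°)/COOH(60°) gauche 4.2; Et(120°)/Ph(180°) gauche 4.3; SH(240°)/Ph(180°) gauche 3.7; SH(240°)/F(300°) gauche 2.6 → 14.8 kJ/mol.
COOH at 120° (eclipsed): H(0°)/F(0°) eclipsed 4.6; Et(120°)/COOH(120°) eclipsed 11.8; SH(240°)/Ph(240°) eclipsed 14.1 → 30.5 kJ/mol.
COOH at 180° (staggered): Et(120°)/COOH(180°) gauche 4.2; Et(120°)/F(60°) gauche 2.4; SH(240°)/COOH(180°) gauche 3.7; SH(240°)/Ph(300°) gauche 3.7 → 14.0 kJ/mol.
COOH at 240° (eclipsed): H(0°)/Ph(0°) eclipsed 8.4; Et(120°)/F(120°) eclipsed 8.7; SH(240°)/COOH(240°) eclipsed 10.3 → 27.4 kJ/mol.
COOH at 300° (staggered): Et(120°)/Ph(60°) gauche 4.3; Et(120°)/F(180°) gauche 2.4; SH(240°)/COOH(300°) gauche 3.7; SH(240°)/F(180°) gauche 2.6 → 13.0 kJ/mol.
The minimum (13.0 kJ/mol) occurs with COOH at 300°.

300°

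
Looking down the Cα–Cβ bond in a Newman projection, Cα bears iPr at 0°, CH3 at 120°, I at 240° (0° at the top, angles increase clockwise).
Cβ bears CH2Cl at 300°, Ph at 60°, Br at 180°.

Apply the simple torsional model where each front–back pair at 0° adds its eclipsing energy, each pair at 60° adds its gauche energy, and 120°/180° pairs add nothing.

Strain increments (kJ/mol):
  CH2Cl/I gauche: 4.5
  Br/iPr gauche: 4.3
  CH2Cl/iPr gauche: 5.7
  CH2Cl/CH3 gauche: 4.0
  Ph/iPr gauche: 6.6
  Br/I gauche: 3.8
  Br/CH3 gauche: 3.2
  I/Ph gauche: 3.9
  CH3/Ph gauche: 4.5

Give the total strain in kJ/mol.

This conformer (staggered): iPr(0°)/CH2Cl(300°) gauche 5.7; iPr(0°)/Ph(60°) gauche 6.6; CH3(120°)/Ph(60°) gauche 4.5; CH3(120°)/Br(180°) gauche 3.2; I(240°)/CH2Cl(300°) gauche 4.5; I(240°)/Br(180°) gauche 3.8 → 28.3 kJ/mol.

28.3 kJ/mol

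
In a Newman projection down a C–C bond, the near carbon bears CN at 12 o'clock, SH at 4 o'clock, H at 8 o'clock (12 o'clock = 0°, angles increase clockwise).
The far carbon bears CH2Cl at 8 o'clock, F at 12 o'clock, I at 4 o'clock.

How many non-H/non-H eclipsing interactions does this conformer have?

Non-H eclipsing pairs: CN(0°)/F(0°); SH(120°)/I(120°) — 2 interactions.

2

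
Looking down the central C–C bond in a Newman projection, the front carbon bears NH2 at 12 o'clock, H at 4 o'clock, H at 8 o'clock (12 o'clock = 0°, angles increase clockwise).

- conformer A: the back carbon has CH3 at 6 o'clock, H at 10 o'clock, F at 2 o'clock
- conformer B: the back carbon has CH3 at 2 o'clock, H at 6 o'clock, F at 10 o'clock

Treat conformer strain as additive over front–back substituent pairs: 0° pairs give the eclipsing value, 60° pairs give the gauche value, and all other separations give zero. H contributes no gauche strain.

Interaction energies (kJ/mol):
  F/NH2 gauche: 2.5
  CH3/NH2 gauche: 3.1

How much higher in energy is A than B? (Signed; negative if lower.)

-3.1 kJ/mol

A is staggered. NH2 at 0° is gauche with F at 60° (2.5). Total 2.5 kJ/mol.
B is staggered. NH2 at 0° is gauche with CH3 at 60° (3.1); NH2 at 0° is gauche with F at 300° (2.5). Total 5.6 kJ/mol.
E(A) − E(B) = 2.5 − 5.6 = -3.1 kJ/mol.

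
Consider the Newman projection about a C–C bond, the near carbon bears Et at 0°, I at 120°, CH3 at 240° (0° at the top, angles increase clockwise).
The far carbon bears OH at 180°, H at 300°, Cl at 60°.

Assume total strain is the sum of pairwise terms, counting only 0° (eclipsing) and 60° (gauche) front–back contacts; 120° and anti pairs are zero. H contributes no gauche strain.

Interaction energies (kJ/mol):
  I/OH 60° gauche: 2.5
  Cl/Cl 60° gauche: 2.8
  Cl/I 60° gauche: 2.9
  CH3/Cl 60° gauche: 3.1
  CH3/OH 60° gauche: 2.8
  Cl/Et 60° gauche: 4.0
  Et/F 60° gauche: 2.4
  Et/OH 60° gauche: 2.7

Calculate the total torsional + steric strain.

This conformer (staggered): Et(0°)/Cl(60°) gauche 4.0; I(120°)/OH(180°) gauche 2.5; I(120°)/Cl(60°) gauche 2.9; CH3(240°)/OH(180°) gauche 2.8 → 12.2 kJ/mol.

12.2 kJ/mol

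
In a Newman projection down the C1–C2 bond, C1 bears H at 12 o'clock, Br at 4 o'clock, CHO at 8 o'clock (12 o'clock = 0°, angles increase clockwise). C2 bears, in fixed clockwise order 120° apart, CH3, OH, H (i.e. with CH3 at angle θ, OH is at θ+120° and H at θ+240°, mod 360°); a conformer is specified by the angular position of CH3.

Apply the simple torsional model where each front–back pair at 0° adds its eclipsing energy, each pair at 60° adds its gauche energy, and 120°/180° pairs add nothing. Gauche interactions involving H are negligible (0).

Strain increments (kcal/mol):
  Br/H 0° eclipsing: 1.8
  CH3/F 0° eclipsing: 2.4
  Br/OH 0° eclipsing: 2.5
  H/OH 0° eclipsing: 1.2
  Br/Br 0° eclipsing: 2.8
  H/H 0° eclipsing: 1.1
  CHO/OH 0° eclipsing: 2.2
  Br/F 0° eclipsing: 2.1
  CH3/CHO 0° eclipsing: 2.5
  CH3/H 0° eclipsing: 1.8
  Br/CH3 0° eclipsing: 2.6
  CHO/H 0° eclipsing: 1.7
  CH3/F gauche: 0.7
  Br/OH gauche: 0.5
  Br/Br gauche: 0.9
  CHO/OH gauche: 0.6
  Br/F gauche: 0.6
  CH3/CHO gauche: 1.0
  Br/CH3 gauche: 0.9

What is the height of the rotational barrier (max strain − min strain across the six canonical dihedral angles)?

4.5 kcal/mol

CH3 at 0° (eclipsed): H–CH3 eclipsed, Br–OH eclipsed, CHO–H eclipsed; 1.8 + 2.5 + 1.7 = 6.0 kcal/mol.
CH3 at 60° (staggered): Br–CH3 gauche, Br–OH gauche, CHO–OH gauche; 0.9 + 0.5 + 0.6 = 2.0 kcal/mol.
CH3 at 120° (eclipsed): H–H eclipsed, Br–CH3 eclipsed, CHO–OH eclipsed; 1.1 + 2.6 + 2.2 = 5.9 kcal/mol.
CH3 at 180° (staggered): Br–CH3 gauche, CHO–CH3 gauche, CHO–OH gauche; 0.9 + 1.0 + 0.6 = 2.5 kcal/mol.
CH3 at 240° (eclipsed): H–OH eclipsed, Br–H eclipsed, CHO–CH3 eclipsed; 1.2 + 1.8 + 2.5 = 5.5 kcal/mol.
CH3 at 300° (staggered): Br–OH gauche, CHO–CH3 gauche; 0.5 + 1.0 = 1.5 kcal/mol.
Max at 0° (6.0 kcal/mol), min at 300° (1.5 kcal/mol); barrier = 4.5 kcal/mol.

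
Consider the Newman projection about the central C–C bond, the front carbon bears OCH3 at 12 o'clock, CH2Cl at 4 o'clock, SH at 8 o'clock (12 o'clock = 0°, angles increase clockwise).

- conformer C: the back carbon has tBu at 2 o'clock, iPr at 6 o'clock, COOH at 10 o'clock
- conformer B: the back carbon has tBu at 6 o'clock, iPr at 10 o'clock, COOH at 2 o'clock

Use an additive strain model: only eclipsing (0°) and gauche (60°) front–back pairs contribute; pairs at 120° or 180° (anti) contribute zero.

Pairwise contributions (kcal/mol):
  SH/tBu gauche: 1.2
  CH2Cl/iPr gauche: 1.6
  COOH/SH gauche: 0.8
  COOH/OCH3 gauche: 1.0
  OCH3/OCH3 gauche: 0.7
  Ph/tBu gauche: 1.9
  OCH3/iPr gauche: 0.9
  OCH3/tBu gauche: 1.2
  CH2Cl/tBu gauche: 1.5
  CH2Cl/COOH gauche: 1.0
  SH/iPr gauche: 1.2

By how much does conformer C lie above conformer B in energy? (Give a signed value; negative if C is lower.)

C is staggered. OCH3 at 0° is gauche with tBu at 60° (1.2); OCH3 at 0° is gauche with COOH at 300° (1.0); CH2Cl at 120° is gauche with tBu at 60° (1.5); CH2Cl at 120° is gauche with iPr at 180° (1.6); SH at 240° is gauche with iPr at 180° (1.2); SH at 240° is gauche with COOH at 300° (0.8). Total 7.3 kcal/mol.
B is staggered. OCH3 at 0° is gauche with iPr at 300° (0.9); OCH3 at 0° is gauche with COOH at 60° (1.0); CH2Cl at 120° is gauche with tBu at 180° (1.5); CH2Cl at 120° is gauche with COOH at 60° (1.0); SH at 240° is gauche with tBu at 180° (1.2); SH at 240° is gauche with iPr at 300° (1.2). Total 6.8 kcal/mol.
E(C) − E(B) = 7.3 − 6.8 = +0.5 kcal/mol.

+0.5 kcal/mol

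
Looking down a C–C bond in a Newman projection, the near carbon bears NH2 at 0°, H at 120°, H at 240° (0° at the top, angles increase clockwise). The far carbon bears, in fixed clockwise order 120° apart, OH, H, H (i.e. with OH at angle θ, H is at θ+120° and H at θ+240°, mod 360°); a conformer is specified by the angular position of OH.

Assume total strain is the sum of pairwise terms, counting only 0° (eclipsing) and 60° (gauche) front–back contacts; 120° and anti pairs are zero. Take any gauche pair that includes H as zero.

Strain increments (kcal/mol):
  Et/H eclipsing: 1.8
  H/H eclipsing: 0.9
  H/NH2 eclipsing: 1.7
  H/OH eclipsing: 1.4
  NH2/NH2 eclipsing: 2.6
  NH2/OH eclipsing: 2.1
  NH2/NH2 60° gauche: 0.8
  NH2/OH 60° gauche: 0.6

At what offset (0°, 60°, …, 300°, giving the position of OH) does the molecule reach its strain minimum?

OH at 0° (eclipsed): NH2(0°)/OH(0°) eclipsed 2.1; H(120°)/H(120°) eclipsed 0.9; H(240°)/H(240°) eclipsed 0.9 → 3.9 kcal/mol.
OH at 60° (staggered): NH2(0°)/OH(60°) gauche 0.6 → 0.6 kcal/mol.
OH at 120° (eclipsed): NH2(0°)/H(0°) eclipsed 1.7; H(120°)/OH(120°) eclipsed 1.4; H(240°)/H(240°) eclipsed 0.9 → 4.0 kcal/mol.
OH at 180° (staggered): no non-H gauche contacts → 0.0 kcal/mol.
OH at 240° (eclipsed): NH2(0°)/H(0°) eclipsed 1.7; H(120°)/H(120°) eclipsed 0.9; H(240°)/OH(240°) eclipsed 1.4 → 4.0 kcal/mol.
OH at 300° (staggered): NH2(0°)/OH(300°) gauche 0.6 → 0.6 kcal/mol.
The minimum (0.0 kcal/mol) occurs with OH at 180°.

180°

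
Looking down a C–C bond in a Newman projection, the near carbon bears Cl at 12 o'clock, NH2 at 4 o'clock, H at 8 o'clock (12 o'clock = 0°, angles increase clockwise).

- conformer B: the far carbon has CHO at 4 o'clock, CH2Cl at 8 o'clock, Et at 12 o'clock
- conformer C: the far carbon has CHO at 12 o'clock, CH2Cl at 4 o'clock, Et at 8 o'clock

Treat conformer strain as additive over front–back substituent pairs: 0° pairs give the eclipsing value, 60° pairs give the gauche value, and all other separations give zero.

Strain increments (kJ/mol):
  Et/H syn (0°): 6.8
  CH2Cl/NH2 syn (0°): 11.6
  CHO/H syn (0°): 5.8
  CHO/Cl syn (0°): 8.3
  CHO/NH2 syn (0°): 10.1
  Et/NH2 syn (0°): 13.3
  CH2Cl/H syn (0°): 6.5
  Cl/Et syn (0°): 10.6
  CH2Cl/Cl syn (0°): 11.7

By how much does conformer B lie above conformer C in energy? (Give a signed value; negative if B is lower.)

+0.5 kJ/mol

B (eclipsed): Cl–Et eclipsed, NH2–CHO eclipsed, H–CH2Cl eclipsed; 10.6 + 10.1 + 6.5 = 27.2 kJ/mol.
C (eclipsed): Cl–CHO eclipsed, NH2–CH2Cl eclipsed, H–Et eclipsed; 8.3 + 11.6 + 6.8 = 26.7 kJ/mol.
E(B) − E(C) = 27.2 − 26.7 = +0.5 kJ/mol.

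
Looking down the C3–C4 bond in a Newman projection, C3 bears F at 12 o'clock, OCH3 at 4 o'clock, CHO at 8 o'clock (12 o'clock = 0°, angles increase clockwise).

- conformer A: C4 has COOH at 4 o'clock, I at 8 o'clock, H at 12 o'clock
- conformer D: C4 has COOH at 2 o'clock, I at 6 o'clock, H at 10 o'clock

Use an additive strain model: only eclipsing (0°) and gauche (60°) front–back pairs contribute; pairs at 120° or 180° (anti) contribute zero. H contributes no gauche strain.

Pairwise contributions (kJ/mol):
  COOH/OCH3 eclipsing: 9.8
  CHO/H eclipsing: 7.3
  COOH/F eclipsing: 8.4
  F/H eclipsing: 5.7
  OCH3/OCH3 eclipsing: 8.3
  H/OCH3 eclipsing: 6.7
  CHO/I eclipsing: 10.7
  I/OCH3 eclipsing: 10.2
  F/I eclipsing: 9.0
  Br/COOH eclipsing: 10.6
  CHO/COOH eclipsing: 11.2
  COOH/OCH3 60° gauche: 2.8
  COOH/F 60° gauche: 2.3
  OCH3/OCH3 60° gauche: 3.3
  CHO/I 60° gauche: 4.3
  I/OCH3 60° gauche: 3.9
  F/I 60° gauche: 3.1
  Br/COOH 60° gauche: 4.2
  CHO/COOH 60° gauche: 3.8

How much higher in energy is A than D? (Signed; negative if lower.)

A (eclipsed): F–H eclipsed, OCH3–COOH eclipsed, CHO–I eclipsed; 5.7 + 9.8 + 10.7 = 26.2 kJ/mol.
D (staggered): F–COOH gauche, OCH3–COOH gauche, OCH3–I gauche, CHO–I gauche; 2.3 + 2.8 + 3.9 + 4.3 = 13.3 kJ/mol.
E(A) − E(D) = 26.2 − 13.3 = +12.9 kJ/mol.

+12.9 kJ/mol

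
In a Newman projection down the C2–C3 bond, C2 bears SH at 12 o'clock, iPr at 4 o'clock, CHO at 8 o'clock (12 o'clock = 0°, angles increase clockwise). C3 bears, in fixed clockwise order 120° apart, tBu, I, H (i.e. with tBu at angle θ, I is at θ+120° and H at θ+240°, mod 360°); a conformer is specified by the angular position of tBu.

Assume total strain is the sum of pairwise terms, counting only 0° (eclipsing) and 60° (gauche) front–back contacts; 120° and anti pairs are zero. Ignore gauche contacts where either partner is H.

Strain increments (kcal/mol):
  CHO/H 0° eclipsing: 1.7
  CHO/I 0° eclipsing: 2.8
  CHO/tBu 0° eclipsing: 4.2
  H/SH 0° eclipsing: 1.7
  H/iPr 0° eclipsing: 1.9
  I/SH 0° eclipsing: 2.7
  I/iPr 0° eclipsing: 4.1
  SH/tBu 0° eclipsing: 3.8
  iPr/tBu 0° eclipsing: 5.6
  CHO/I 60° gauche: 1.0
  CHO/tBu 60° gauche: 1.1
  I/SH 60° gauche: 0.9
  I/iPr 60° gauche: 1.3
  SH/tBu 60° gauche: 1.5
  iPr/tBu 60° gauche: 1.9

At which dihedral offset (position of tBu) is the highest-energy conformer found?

tBu at 0° (eclipsed): SH(0°)/tBu(0°) eclipsed 3.8; iPr(120°)/I(120°) eclipsed 4.1; CHO(240°)/H(240°) eclipsed 1.7 → 9.6 kcal/mol.
tBu at 60° (staggered): SH(0°)/tBu(60°) gauche 1.5; iPr(120°)/tBu(60°) gauche 1.9; iPr(120°)/I(180°) gauche 1.3; CHO(240°)/I(180°) gauche 1.0 → 5.7 kcal/mol.
tBu at 120° (eclipsed): SH(0°)/H(0°) eclipsed 1.7; iPr(120°)/tBu(120°) eclipsed 5.6; CHO(240°)/I(240°) eclipsed 2.8 → 10.1 kcal/mol.
tBu at 180° (staggered): SH(0°)/I(300°) gauche 0.9; iPr(120°)/tBu(180°) gauche 1.9; CHO(240°)/tBu(180°) gauche 1.1; CHO(240°)/I(300°) gauche 1.0 → 4.9 kcal/mol.
tBu at 240° (eclipsed): SH(0°)/I(0°) eclipsed 2.7; iPr(120°)/H(120°) eclipsed 1.9; CHO(240°)/tBu(240°) eclipsed 4.2 → 8.8 kcal/mol.
tBu at 300° (staggered): SH(0°)/tBu(300°) gauche 1.5; SH(0°)/I(60°) gauche 0.9; iPr(120°)/I(60°) gauche 1.3; CHO(240°)/tBu(300°) gauche 1.1 → 4.8 kcal/mol.
The maximum (10.1 kcal/mol) occurs with tBu at 120°.

120°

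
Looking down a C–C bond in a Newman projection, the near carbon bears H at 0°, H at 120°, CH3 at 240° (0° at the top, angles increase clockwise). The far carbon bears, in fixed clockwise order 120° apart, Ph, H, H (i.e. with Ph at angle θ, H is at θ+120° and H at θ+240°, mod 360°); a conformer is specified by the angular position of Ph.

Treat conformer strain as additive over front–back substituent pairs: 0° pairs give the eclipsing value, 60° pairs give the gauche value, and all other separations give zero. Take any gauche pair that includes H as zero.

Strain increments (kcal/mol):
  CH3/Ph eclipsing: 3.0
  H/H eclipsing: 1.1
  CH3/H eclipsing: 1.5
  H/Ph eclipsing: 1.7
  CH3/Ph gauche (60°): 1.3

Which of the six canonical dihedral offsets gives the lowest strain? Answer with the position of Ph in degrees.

Ph at 0° is eclipsed. H at 0° is eclipsed with Ph at 0° (1.7); H at 120° is eclipsed with H at 120° (1.1); CH3 at 240° is eclipsed with H at 240° (1.5). Total 4.3 kcal/mol.
Ph at 60° (staggered): no non-H gauche contacts → 0.0 kcal/mol.
Ph at 120° is eclipsed. H at 0° is eclipsed with H at 0° (1.1); H at 120° is eclipsed with Ph at 120° (1.7); CH3 at 240° is eclipsed with H at 240° (1.5). Total 4.3 kcal/mol.
Ph at 180° is staggered. CH3 at 240° is gauche with Ph at 180° (1.3). Total 1.3 kcal/mol.
Ph at 240° is eclipsed. H at 0° is eclipsed with H at 0° (1.1); H at 120° is eclipsed with H at 120° (1.1); CH3 at 240° is eclipsed with Ph at 240° (3.0). Total 5.2 kcal/mol.
Ph at 300° is staggered. CH3 at 240° is gauche with Ph at 300° (1.3). Total 1.3 kcal/mol.
The minimum (0.0 kcal/mol) occurs with Ph at 60°.

60°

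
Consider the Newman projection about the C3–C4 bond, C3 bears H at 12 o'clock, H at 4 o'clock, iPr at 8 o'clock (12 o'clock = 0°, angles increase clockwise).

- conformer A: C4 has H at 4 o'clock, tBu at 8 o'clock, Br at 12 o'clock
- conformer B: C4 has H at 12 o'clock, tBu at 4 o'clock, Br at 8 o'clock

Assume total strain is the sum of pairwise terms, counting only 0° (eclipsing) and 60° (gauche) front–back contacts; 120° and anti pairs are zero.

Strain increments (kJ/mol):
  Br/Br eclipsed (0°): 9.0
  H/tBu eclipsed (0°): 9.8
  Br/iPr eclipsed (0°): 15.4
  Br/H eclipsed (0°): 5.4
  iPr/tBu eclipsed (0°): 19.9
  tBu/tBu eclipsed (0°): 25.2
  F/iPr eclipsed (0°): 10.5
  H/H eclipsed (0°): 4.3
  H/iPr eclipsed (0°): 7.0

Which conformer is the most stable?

B

A (eclipsed): H(0°)/Br(0°) eclipsed 5.4; H(120°)/H(120°) eclipsed 4.3; iPr(240°)/tBu(240°) eclipsed 19.9 → 29.6 kJ/mol.
B (eclipsed): H(0°)/H(0°) eclipsed 4.3; H(120°)/tBu(120°) eclipsed 9.8; iPr(240°)/Br(240°) eclipsed 15.4 → 29.5 kJ/mol.
B has the lowest total (29.5 kJ/mol).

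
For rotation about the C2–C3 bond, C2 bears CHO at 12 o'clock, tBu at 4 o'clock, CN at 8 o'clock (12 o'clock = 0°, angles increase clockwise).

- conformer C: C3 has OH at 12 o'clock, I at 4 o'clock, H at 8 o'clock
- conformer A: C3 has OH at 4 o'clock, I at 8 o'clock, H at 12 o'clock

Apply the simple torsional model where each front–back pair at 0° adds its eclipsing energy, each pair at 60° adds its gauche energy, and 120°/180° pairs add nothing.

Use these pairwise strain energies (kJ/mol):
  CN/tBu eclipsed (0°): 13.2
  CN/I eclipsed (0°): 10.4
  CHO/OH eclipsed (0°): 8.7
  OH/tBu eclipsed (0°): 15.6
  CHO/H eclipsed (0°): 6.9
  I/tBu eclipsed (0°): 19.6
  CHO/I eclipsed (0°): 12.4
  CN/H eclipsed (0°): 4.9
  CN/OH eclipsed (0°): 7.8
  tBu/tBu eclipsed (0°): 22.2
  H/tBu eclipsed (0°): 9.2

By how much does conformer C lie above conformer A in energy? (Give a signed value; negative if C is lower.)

C (eclipsed): CHO(0°)/OH(0°) eclipsed 8.7; tBu(120°)/I(120°) eclipsed 19.6; CN(240°)/H(240°) eclipsed 4.9 → 33.2 kJ/mol.
A (eclipsed): CHO(0°)/H(0°) eclipsed 6.9; tBu(120°)/OH(120°) eclipsed 15.6; CN(240°)/I(240°) eclipsed 10.4 → 32.9 kJ/mol.
E(C) − E(A) = 33.2 − 32.9 = +0.3 kJ/mol.

+0.3 kJ/mol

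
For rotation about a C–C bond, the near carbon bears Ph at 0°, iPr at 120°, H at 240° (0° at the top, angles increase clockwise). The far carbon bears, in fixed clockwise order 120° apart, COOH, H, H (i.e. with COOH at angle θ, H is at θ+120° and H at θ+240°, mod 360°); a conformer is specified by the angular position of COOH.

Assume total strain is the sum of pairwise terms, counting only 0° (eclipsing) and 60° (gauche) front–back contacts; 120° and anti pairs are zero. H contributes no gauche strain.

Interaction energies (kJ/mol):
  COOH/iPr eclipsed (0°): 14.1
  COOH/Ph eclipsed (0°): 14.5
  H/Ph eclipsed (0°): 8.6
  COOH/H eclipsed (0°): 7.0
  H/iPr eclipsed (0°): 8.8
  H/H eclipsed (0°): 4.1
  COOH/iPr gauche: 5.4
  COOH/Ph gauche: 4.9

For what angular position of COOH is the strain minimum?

COOH at 0° is eclipsed. Ph at 0° is eclipsed with COOH at 0° (14.5); iPr at 120° is eclipsed with H at 120° (8.8); H at 240° is eclipsed with H at 240° (4.1). Total 27.4 kJ/mol.
COOH at 60° is staggered. Ph at 0° is gauche with COOH at 60° (4.9); iPr at 120° is gauche with COOH at 60° (5.4). Total 10.3 kJ/mol.
COOH at 120° is eclipsed. Ph at 0° is eclipsed with H at 0° (8.6); iPr at 120° is eclipsed with COOH at 120° (14.1); H at 240° is eclipsed with H at 240° (4.1). Total 26.8 kJ/mol.
COOH at 180° is staggered. iPr at 120° is gauche with COOH at 180° (5.4). Total 5.4 kJ/mol.
COOH at 240° is eclipsed. Ph at 0° is eclipsed with H at 0° (8.6); iPr at 120° is eclipsed with H at 120° (8.8); H at 240° is eclipsed with COOH at 240° (7.0). Total 24.4 kJ/mol.
COOH at 300° is staggered. Ph at 0° is gauche with COOH at 300° (4.9). Total 4.9 kJ/mol.
The minimum (4.9 kJ/mol) occurs with COOH at 300°.

300°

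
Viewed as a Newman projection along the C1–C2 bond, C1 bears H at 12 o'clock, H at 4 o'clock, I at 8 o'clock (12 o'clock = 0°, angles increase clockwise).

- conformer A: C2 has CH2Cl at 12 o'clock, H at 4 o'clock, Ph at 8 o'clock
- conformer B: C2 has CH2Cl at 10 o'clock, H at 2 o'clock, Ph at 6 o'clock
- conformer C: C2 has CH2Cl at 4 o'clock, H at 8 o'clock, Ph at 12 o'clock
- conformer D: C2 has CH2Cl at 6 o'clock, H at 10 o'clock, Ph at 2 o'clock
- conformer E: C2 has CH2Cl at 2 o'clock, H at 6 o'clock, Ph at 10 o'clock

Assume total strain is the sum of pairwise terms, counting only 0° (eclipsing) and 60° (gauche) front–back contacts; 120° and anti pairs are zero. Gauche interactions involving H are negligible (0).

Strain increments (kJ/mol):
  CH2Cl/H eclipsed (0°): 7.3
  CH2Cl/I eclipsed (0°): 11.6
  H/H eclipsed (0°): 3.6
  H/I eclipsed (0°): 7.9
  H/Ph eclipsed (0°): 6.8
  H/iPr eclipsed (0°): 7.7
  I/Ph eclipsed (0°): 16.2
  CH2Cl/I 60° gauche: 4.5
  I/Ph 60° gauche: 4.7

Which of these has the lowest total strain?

A (eclipsed): H–CH2Cl eclipsed, H–H eclipsed, I–Ph eclipsed; 7.3 + 3.6 + 16.2 = 27.1 kJ/mol.
B (staggered): I–CH2Cl gauche, I–Ph gauche; 4.5 + 4.7 = 9.2 kJ/mol.
C (eclipsed): H–Ph eclipsed, H–CH2Cl eclipsed, I–H eclipsed; 6.8 + 7.3 + 7.9 = 22.0 kJ/mol.
D (staggered): I–CH2Cl gauche; 4.5 = 4.5 kJ/mol.
E (staggered): I–Ph gauche; 4.7 = 4.7 kJ/mol.
D has the lowest total (4.5 kJ/mol).

D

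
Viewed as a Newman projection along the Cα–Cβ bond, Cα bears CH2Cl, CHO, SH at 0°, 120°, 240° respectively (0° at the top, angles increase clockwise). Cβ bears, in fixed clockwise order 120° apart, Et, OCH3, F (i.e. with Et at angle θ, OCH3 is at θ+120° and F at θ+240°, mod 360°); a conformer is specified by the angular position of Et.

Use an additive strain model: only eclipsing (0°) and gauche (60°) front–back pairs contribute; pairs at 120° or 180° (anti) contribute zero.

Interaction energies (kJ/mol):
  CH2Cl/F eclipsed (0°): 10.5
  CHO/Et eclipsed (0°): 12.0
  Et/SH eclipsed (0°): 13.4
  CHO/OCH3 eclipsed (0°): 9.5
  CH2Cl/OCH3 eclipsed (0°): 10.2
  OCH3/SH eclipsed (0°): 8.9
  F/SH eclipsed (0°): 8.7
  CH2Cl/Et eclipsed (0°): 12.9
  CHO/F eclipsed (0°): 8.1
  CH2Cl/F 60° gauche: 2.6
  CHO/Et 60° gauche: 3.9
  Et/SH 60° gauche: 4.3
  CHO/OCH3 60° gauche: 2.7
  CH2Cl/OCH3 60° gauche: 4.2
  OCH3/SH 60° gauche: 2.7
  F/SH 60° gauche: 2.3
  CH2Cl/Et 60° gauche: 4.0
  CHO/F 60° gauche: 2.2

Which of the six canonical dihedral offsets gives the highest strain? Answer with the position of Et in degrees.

Et at 0° (eclipsed): CH2Cl(0°)/Et(0°) eclipsed 12.9; CHO(120°)/OCH3(120°) eclipsed 9.5; SH(240°)/F(240°) eclipsed 8.7 → 31.1 kJ/mol.
Et at 60° (staggered): CH2Cl(0°)/Et(60°) gauche 4.0; CH2Cl(0°)/F(300°) gauche 2.6; CHO(120°)/Et(60°) gauche 3.9; CHO(120°)/OCH3(180°) gauche 2.7; SH(240°)/OCH3(180°) gauche 2.7; SH(240°)/F(300°) gauche 2.3 → 18.2 kJ/mol.
Et at 120° (eclipsed): CH2Cl(0°)/F(0°) eclipsed 10.5; CHO(120°)/Et(120°) eclipsed 12.0; SH(240°)/OCH3(240°) eclipsed 8.9 → 31.4 kJ/mol.
Et at 180° (staggered): CH2Cl(0°)/OCH3(300°) gauche 4.2; CH2Cl(0°)/F(60°) gauche 2.6; CHO(120°)/Et(180°) gauche 3.9; CHO(120°)/F(60°) gauche 2.2; SH(240°)/Et(180°) gauche 4.3; SH(240°)/OCH3(300°) gauche 2.7 → 19.9 kJ/mol.
Et at 240° (eclipsed): CH2Cl(0°)/OCH3(0°) eclipsed 10.2; CHO(120°)/F(120°) eclipsed 8.1; SH(240°)/Et(240°) eclipsed 13.4 → 31.7 kJ/mol.
Et at 300° (staggered): CH2Cl(0°)/Et(300°) gauche 4.0; CH2Cl(0°)/OCH3(60°) gauche 4.2; CHO(120°)/OCH3(60°) gauche 2.7; CHO(120°)/F(180°) gauche 2.2; SH(240°)/Et(300°) gauche 4.3; SH(240°)/F(180°) gauche 2.3 → 19.7 kJ/mol.
The maximum (31.7 kJ/mol) occurs with Et at 240°.

240°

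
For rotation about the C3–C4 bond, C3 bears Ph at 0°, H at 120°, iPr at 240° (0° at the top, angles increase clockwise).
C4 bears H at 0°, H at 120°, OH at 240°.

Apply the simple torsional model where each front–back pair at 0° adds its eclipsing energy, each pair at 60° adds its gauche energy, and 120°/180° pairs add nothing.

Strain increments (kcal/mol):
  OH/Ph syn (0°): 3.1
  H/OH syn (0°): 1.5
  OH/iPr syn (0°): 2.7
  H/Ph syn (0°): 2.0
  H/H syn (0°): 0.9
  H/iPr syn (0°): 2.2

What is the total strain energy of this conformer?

5.6 kcal/mol

This conformer (eclipsed): Ph–H eclipsed, H–H eclipsed, iPr–OH eclipsed; 2.0 + 0.9 + 2.7 = 5.6 kcal/mol.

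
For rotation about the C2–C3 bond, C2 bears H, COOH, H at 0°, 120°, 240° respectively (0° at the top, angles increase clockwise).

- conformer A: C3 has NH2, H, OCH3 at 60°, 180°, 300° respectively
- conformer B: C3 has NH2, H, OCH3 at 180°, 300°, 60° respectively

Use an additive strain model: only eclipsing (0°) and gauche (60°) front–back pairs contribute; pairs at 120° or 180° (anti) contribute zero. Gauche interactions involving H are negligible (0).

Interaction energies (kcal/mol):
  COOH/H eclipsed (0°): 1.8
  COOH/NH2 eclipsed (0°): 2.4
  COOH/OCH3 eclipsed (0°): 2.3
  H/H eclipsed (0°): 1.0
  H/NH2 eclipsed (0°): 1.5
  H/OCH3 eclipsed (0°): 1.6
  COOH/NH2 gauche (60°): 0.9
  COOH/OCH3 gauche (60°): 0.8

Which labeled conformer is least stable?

B

A is staggered. COOH at 120° is gauche with NH2 at 60° (0.9). Total 0.9 kcal/mol.
B is staggered. COOH at 120° is gauche with NH2 at 180° (0.9); COOH at 120° is gauche with OCH3 at 60° (0.8). Total 1.7 kcal/mol.
B has the highest total (1.7 kcal/mol).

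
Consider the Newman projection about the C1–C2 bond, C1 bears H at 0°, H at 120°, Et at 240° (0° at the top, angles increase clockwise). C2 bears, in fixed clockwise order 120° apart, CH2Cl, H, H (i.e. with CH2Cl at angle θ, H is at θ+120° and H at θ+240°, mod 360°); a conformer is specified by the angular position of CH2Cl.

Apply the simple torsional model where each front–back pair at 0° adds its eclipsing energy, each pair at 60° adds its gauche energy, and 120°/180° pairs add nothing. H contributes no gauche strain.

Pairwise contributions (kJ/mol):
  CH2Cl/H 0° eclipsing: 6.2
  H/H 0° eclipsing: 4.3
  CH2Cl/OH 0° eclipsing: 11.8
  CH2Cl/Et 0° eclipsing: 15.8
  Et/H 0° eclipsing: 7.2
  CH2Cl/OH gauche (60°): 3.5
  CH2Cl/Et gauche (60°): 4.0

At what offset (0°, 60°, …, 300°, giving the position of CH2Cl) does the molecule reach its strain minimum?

60°

CH2Cl at 0° is eclipsed. H at 0° is eclipsed with CH2Cl at 0° (6.2); H at 120° is eclipsed with H at 120° (4.3); Et at 240° is eclipsed with H at 240° (7.2). Total 17.7 kJ/mol.
CH2Cl at 60° (staggered): no non-H gauche contacts → 0.0 kJ/mol.
CH2Cl at 120° is eclipsed. H at 0° is eclipsed with H at 0° (4.3); H at 120° is eclipsed with CH2Cl at 120° (6.2); Et at 240° is eclipsed with H at 240° (7.2). Total 17.7 kJ/mol.
CH2Cl at 180° is staggered. Et at 240° is gauche with CH2Cl at 180° (4.0). Total 4.0 kJ/mol.
CH2Cl at 240° is eclipsed. H at 0° is eclipsed with H at 0° (4.3); H at 120° is eclipsed with H at 120° (4.3); Et at 240° is eclipsed with CH2Cl at 240° (15.8). Total 24.4 kJ/mol.
CH2Cl at 300° is staggered. Et at 240° is gauche with CH2Cl at 300° (4.0). Total 4.0 kJ/mol.
The minimum (0.0 kJ/mol) occurs with CH2Cl at 60°.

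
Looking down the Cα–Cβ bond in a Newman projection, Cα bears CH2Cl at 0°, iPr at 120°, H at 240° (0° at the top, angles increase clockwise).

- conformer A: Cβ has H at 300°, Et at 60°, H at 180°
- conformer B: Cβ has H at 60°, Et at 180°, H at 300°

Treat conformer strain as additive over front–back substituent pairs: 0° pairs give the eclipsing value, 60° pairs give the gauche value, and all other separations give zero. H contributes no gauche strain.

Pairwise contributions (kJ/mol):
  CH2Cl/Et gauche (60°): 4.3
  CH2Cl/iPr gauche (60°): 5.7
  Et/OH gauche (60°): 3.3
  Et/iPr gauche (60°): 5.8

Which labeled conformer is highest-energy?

A (staggered): CH2Cl(0°)/Et(60°) gauche 4.3; iPr(120°)/Et(60°) gauche 5.8 → 10.1 kJ/mol.
B (staggered): iPr(120°)/Et(180°) gauche 5.8 → 5.8 kJ/mol.
A has the highest total (10.1 kJ/mol).

A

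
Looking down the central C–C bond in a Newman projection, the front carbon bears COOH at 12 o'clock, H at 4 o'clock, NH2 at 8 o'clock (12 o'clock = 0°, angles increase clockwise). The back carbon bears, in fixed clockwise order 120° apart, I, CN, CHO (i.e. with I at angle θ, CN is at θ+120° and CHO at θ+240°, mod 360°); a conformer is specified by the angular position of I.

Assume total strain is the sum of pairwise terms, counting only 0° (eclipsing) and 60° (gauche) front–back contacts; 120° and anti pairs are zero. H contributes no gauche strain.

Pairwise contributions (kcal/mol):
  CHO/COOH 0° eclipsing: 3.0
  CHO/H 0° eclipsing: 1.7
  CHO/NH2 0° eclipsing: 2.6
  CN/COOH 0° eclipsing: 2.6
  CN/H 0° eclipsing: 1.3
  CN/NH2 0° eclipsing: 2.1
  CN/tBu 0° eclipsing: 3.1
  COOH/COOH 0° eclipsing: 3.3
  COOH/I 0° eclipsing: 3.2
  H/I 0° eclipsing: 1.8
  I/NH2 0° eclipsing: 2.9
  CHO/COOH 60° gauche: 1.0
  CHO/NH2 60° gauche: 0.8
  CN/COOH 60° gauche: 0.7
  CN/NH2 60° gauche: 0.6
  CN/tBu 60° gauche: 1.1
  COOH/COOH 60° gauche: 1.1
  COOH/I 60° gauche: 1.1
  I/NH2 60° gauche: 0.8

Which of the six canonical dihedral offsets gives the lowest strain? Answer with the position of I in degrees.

I at 0° (eclipsed): COOH–I eclipsed, H–CN eclipsed, NH2–CHO eclipsed; 3.2 + 1.3 + 2.6 = 7.1 kcal/mol.
I at 60° (staggered): COOH–I gauche, COOH–CHO gauche, NH2–CN gauche, NH2–CHO gauche; 1.1 + 1.0 + 0.6 + 0.8 = 3.5 kcal/mol.
I at 120° (eclipsed): COOH–CHO eclipsed, H–I eclipsed, NH2–CN eclipsed; 3.0 + 1.8 + 2.1 = 6.9 kcal/mol.
I at 180° (staggered): COOH–CN gauche, COOH–CHO gauche, NH2–I gauche, NH2–CN gauche; 0.7 + 1.0 + 0.8 + 0.6 = 3.1 kcal/mol.
I at 240° (eclipsed): COOH–CN eclipsed, H–CHO eclipsed, NH2–I eclipsed; 2.6 + 1.7 + 2.9 = 7.2 kcal/mol.
I at 300° (staggered): COOH–I gauche, COOH–CN gauche, NH2–I gauche, NH2–CHO gauche; 1.1 + 0.7 + 0.8 + 0.8 = 3.4 kcal/mol.
The minimum (3.1 kcal/mol) occurs with I at 180°.

180°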